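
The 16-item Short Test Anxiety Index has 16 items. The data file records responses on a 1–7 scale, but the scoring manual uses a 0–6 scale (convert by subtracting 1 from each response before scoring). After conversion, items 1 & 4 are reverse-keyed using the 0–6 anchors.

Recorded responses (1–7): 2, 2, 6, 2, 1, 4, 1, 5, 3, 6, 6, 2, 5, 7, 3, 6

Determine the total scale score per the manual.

53

Convert to 0–6: 1, 1, 5, 1, 0, 3, 0, 4, 2, 5, 5, 1, 4, 6, 2, 5
Reverse-coded (reverse-coded value = 6 − response):
  item 1: 6 − 1 = 5
  item 4: 6 − 1 = 5
Scored: 5, 1, 5, 5, 0, 3, 0, 4, 2, 5, 5, 1, 4, 6, 2, 5
Total = 53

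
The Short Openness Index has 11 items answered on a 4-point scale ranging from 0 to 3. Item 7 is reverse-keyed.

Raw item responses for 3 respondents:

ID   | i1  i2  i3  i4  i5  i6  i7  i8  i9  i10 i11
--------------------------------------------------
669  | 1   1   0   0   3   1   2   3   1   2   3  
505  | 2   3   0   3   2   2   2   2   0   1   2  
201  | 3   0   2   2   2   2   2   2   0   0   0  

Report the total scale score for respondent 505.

Respondent 505 raw: 2, 3, 0, 3, 2, 2, 2, 2, 0, 1, 2.
Reverse-coded (reversed = (0+3) − raw = 3 − raw):
  item 1: 2
  item 2: 3
  item 3: 0
  item 4: 3
  item 5: 2
  item 6: 2
  item 7: 3 − 2 = 1
  item 8: 2
  item 9: 0
  item 10: 1
  item 11: 2
Sum = 2 + 3 + 0 + 3 + 2 + 2 + 1 + 2 + 0 + 1 + 2 = 18

18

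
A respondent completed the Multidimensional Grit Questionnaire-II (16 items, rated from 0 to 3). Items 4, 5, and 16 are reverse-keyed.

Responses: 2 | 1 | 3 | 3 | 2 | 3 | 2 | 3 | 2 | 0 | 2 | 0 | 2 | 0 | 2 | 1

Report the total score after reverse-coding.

Reverse-coded items (reversed = (0+3) − raw = 3 − raw):
  item 4: 3 − 3 = 0
  item 5: 3 − 2 = 1
  item 16: 3 − 1 = 2
Scored responses: 2, 1, 3, 0, 1, 3, 2, 3, 2, 0, 2, 0, 2, 0, 2, 2
Total = 2 + 1 + 3 + 0 + 1 + 3 + 2 + 3 + 2 + 0 + 2 + 0 + 2 + 0 + 2 + 2 = 25

25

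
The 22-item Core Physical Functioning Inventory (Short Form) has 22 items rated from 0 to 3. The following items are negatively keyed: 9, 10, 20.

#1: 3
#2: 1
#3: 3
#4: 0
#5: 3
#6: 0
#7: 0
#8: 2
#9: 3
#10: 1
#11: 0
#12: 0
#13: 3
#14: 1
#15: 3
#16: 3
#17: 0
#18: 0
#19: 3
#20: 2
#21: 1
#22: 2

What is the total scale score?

31

Reversing items 9, 10 and 20 with 3 − raw:
Total = 3 + 1 + 3 + 0 + 3 + 0 + 0 + 2 + (3−3) + (3−1) + 0 + 0 + 3 + 1 + 3 + 3 + 0 + 0 + 3 + (3−2) + 1 + 2
      = 3 + 1 + 3 + 0 + 3 + 0 + 0 + 2 + 0 + 2 + 0 + 0 + 3 + 1 + 3 + 3 + 0 + 0 + 3 + 1 + 1 + 2 = 31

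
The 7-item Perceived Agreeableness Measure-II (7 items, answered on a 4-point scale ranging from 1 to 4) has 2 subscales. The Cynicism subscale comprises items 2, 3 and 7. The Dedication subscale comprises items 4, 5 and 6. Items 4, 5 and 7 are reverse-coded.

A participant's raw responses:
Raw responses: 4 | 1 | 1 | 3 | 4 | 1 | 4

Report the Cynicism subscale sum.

3

Cynicism items: 2, 3, 7.
Of these, item 7 is reverse-coded; on a 1–4 scale, reversed = 5 − raw.
  item 2: 1
  item 3: 1
  item 7: 5 − 4 = 1
Sum = 1 + 1 + 1 = 3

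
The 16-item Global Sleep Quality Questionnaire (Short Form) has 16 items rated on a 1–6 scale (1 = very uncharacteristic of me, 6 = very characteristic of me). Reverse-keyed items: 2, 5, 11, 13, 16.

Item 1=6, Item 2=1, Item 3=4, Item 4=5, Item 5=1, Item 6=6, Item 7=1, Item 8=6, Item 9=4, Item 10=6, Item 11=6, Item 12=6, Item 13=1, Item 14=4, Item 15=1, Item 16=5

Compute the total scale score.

Apply reverse scoring (on a 1–6 scale, reversed = 7 − raw):
  item 2: 7 − 1 = 6
  item 5: 7 − 1 = 6
  item 11: 7 − 6 = 1
  item 13: 7 − 1 = 6
  item 16: 7 − 5 = 2
Scored items: 6, 6, 4, 5, 6, 6, 1, 6, 4, 6, 1, 6, 6, 4, 1, 2
Total = 6 + 6 + 4 + 5 + 6 + 6 + 1 + 6 + 4 + 6 + 1 + 6 + 6 + 4 + 1 + 2 = 70

70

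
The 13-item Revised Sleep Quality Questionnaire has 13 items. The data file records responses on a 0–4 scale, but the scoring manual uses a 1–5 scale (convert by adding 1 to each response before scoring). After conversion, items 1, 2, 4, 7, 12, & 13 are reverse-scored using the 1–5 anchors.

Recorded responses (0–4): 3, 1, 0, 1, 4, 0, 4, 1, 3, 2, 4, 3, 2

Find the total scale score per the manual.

37

Convert to 1–5: 4, 2, 1, 2, 5, 1, 5, 2, 4, 3, 5, 4, 3
Reverse-coded (on a 1–5 scale, reversed = 6 − raw):
  item 1: 6 − 4 = 2
  item 2: 6 − 2 = 4
  item 4: 6 − 2 = 4
  item 7: 6 − 5 = 1
  item 12: 6 − 4 = 2
  item 13: 6 − 3 = 3
Scored: 2, 4, 1, 4, 5, 1, 1, 2, 4, 3, 5, 2, 3
Total = 37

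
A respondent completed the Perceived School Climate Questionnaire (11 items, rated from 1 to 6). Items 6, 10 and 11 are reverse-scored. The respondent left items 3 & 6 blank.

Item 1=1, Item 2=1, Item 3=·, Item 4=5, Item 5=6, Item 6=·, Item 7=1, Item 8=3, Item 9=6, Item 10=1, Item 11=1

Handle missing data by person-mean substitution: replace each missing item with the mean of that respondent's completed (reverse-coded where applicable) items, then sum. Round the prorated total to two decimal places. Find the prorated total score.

Reverse-coded (reversed = (1+6) − raw = 7 − raw):
  item 10: 7 − 1 = 6
  item 11: 7 − 1 = 6
Completed scored items (9 of 11): 1, 1, 5, 6, 1, 3, 6, 6, 6; sum = 35.
Person mean = 35 / 9 ≈ 3.8889
Prorated total = (35 / 9) × 11 = 42.78 (to 2 dp)

42.78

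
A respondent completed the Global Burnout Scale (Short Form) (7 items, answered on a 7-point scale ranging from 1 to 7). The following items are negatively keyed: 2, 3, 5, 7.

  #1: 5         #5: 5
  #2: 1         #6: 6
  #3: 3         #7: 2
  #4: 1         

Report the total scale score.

33

Reversing items 2, 3, 5, & 7 with 8 − raw:
Total = 5 + (8−1) + (8−3) + 1 + (8−5) + 6 + (8−2)
      = 5 + 7 + 5 + 1 + 3 + 6 + 6 = 33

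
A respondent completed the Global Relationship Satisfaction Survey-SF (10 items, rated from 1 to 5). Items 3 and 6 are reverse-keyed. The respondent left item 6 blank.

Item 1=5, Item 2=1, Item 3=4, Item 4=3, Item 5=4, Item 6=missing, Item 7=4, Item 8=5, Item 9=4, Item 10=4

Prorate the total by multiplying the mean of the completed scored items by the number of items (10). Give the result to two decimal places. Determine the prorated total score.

Reverse-coded (reversed = (1+5) − raw = 6 − raw):
  item 3: 6 − 4 = 2
Completed scored items (9 of 10): 5, 1, 2, 3, 4, 4, 5, 4, 4; sum = 32.
Person mean = 32 / 9 ≈ 3.5556
Prorated total = (32 / 9) × 10 = 35.56 (to 2 dp)

35.56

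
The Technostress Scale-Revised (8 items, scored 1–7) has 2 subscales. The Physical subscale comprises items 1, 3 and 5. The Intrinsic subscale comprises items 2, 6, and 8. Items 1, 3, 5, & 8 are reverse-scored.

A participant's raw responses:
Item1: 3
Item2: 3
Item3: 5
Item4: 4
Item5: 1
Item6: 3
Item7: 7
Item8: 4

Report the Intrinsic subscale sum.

Intrinsic items: 2, 6, 8.
Of these, item 8 is reverse-scored; on a 1–7 scale, reversed = 8 − raw.
  item 2: 3
  item 6: 3
  item 8: 8 − 4 = 4
Sum = 3 + 3 + 4 = 10

10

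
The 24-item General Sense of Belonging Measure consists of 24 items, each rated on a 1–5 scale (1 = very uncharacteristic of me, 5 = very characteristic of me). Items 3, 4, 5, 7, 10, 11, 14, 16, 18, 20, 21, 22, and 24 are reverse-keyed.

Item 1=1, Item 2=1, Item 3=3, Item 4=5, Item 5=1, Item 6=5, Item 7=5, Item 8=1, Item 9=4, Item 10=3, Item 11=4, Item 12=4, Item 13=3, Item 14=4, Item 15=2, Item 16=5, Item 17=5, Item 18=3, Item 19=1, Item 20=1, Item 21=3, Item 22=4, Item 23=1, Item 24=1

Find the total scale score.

64

Raw sum = 70. Reverse-keyed items: 3, 4, 5, 7, 10, 11, 14, 16, 18, 20, 21, 22, 24; their raw sum = 42.
Each reversal replaces raw with 6 − raw, changing the total by 6 − 2·raw per item.
Total = 70 + 13·6 − 2·42 = 70 + 78 − 84 = 64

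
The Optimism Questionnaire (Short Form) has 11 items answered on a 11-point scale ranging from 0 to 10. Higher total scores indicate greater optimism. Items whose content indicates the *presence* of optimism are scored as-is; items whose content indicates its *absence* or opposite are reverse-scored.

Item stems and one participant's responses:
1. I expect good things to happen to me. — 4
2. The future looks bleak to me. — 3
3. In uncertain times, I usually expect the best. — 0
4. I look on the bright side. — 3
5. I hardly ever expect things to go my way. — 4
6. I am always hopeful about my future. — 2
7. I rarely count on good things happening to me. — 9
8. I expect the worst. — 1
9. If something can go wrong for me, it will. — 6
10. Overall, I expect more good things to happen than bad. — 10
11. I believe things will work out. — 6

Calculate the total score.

Items 2, 5, 7, 8, 9 describe the absence/opposite of optimism → reverse-score.
on a 0–10 scale, reversed = 10 − raw.
  item 1: 4
  item 2: 10 − 3 = 7
  item 3: 0
  item 4: 3
  item 5: 10 − 4 = 6
  item 6: 2
  item 7: 10 − 9 = 1
  item 8: 10 − 1 = 9
  item 9: 10 − 6 = 4
  item 10: 10
  item 11: 6
Total = 4 + 7 + 0 + 3 + 6 + 2 + 1 + 9 + 4 + 10 + 6 = 52

52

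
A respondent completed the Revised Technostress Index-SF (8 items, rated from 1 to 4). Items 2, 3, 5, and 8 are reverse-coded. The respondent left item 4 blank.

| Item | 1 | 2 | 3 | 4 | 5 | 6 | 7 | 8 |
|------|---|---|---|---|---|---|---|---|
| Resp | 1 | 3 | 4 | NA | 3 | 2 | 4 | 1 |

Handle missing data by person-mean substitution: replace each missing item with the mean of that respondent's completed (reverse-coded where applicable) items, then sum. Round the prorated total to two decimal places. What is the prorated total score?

18.29

Reverse-coded (reversed = (1+4) − raw = 5 − raw):
  item 2: 5 − 3 = 2
  item 3: 5 − 4 = 1
  item 5: 5 − 3 = 2
  item 8: 5 − 1 = 4
Completed scored items (7 of 8): 1, 2, 1, 2, 2, 4, 4; sum = 16.
Person mean = 16 / 7 ≈ 2.2857
Prorated total = (16 / 7) × 8 = 18.29 (to 2 dp)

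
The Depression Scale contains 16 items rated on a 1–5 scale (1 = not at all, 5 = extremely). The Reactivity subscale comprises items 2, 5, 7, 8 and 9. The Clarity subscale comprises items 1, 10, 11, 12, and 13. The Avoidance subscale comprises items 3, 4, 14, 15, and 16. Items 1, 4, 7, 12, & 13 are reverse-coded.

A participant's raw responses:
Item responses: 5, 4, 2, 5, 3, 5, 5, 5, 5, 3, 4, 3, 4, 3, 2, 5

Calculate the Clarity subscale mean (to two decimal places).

Clarity items: 1, 10, 11, 12, 13.
Of these, items 1, 12 and 13 are reverse-coded; on a 1–5 scale, reversed = 6 − raw.
  item 1: 6 − 5 = 1
  item 10: 3
  item 11: 4
  item 12: 6 − 3 = 3
  item 13: 6 − 4 = 2
Sum = 1 + 3 + 4 + 3 + 2 = 13
Mean = 13 / 5 = 2.60

2.60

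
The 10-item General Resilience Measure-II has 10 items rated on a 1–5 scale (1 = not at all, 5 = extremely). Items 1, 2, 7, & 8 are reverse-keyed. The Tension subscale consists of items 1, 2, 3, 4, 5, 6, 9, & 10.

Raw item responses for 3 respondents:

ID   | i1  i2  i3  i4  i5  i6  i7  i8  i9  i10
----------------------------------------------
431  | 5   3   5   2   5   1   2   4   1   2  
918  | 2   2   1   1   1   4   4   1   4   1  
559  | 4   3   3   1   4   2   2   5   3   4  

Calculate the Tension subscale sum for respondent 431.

20

Respondent 431 raw: 5, 3, 5, 2, 5, 1, 2, 4, 1, 2.
Tension items: 1, 2, 3, 4, 5, 6, 9, 10.
Reverse-coded (reverse-coded value = 6 − response):
  item 1: 6 − 5 = 1
  item 2: 6 − 3 = 3
  item 3: 5
  item 4: 2
  item 5: 5
  item 6: 1
  item 9: 1
  item 10: 2
Sum = 1 + 3 + 5 + 2 + 5 + 1 + 1 + 2 = 20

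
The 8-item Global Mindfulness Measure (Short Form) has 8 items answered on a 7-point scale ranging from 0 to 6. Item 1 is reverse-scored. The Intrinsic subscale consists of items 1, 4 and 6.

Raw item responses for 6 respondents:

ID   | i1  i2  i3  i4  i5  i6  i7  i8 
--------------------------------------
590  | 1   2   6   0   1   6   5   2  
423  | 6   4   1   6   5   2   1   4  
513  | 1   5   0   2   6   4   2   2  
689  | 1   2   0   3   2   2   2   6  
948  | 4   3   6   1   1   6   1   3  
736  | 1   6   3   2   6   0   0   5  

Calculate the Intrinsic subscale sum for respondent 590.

Respondent 590 raw: 1, 2, 6, 0, 1, 6, 5, 2.
Intrinsic items: 1, 4, 6.
Reverse-coded (reverse-coded value = 6 − response):
  item 1: 6 − 1 = 5
  item 4: 0
  item 6: 6
Sum = 5 + 0 + 6 = 11

11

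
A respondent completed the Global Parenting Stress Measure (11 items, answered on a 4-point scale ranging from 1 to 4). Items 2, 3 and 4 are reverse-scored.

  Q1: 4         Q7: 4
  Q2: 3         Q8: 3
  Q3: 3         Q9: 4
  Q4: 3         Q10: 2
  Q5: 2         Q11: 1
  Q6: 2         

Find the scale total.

28

Reverse-coded items (on a 1–4 scale, reversed = 5 − raw):
  item 2: 5 − 3 = 2
  item 3: 5 − 3 = 2
  item 4: 5 − 3 = 2
Scored responses: 4, 2, 2, 2, 2, 2, 4, 3, 4, 2, 1
Total = 4 + 2 + 2 + 2 + 2 + 2 + 4 + 3 + 4 + 2 + 1 = 28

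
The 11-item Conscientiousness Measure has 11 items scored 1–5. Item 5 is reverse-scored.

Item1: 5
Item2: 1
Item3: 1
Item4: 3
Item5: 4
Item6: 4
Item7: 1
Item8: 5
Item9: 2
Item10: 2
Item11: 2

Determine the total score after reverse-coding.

28

Reverse-scored items use 6 − raw:
  item 5: 6 − 4 = 2
After reverse-coding: 5, 1, 1, 3, 2, 4, 1, 5, 2, 2, 2
Total = 5 + 1 + 1 + 3 + 2 + 4 + 1 + 5 + 2 + 2 + 2 = 28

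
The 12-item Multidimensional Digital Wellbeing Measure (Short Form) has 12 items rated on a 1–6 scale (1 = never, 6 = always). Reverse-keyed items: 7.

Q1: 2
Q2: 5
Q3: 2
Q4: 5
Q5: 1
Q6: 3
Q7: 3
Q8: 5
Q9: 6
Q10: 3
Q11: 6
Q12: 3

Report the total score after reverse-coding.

Reverse-coded items (reversed = (1+6) − raw = 7 − raw):
  item 7: 7 − 3 = 4
Scored responses: 2, 5, 2, 5, 1, 3, 4, 5, 6, 3, 6, 3
Total = 2 + 5 + 2 + 5 + 1 + 3 + 4 + 5 + 6 + 3 + 6 + 3 = 45

45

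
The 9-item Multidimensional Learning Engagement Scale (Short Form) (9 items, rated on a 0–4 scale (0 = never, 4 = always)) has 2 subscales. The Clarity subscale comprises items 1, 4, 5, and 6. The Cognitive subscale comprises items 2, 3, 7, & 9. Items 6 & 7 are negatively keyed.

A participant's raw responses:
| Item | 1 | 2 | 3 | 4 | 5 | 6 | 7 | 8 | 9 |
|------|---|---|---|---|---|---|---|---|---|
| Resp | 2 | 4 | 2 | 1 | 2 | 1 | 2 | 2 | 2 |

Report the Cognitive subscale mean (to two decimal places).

2.50

Cognitive items: 2, 3, 7, 9.
Of these, item 7 is negatively keyed; reverse-coded value = 4 − response.
  item 2: 4
  item 3: 2
  item 7: 4 − 2 = 2
  item 9: 2
Sum = 4 + 2 + 2 + 2 = 10
Mean = 10 / 4 = 2.50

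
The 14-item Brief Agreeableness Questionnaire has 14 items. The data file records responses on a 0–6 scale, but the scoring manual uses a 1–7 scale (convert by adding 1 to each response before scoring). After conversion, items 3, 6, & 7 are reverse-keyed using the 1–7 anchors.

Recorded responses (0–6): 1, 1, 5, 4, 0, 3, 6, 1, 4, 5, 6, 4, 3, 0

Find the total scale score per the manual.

47

Convert to 1–7: 2, 2, 6, 5, 1, 4, 7, 2, 5, 6, 7, 5, 4, 1
Reverse-coded (reversed = (1+7) − raw = 8 − raw):
  item 3: 8 − 6 = 2
  item 6: 8 − 4 = 4
  item 7: 8 − 7 = 1
Scored: 2, 2, 2, 5, 1, 4, 1, 2, 5, 6, 7, 5, 4, 1
Total = 47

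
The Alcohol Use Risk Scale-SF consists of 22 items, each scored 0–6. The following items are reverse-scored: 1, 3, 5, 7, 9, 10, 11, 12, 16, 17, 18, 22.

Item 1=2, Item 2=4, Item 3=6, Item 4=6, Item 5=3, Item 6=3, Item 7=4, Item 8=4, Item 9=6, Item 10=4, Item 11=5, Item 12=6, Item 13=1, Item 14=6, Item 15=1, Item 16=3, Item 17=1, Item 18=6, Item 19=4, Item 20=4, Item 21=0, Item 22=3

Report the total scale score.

Reverse-coded items (reverse-coded value = 6 − response):
  item 1: 6 − 2 = 4
  item 3: 6 − 6 = 0
  item 5: 6 − 3 = 3
  item 7: 6 − 4 = 2
  item 9: 6 − 6 = 0
  item 10: 6 − 4 = 2
  item 11: 6 − 5 = 1
  item 12: 6 − 6 = 0
  item 16: 6 − 3 = 3
  item 17: 6 − 1 = 5
  item 18: 6 − 6 = 0
  item 22: 6 − 3 = 3
Scored responses: 4, 4, 0, 6, 3, 3, 2, 4, 0, 2, 1, 0, 1, 6, 1, 3, 5, 0, 4, 4, 0, 3
Total = 4 + 4 + 0 + 6 + 3 + 3 + 2 + 4 + 0 + 2 + 1 + 0 + 1 + 6 + 1 + 3 + 5 + 0 + 4 + 4 + 0 + 3 = 56

56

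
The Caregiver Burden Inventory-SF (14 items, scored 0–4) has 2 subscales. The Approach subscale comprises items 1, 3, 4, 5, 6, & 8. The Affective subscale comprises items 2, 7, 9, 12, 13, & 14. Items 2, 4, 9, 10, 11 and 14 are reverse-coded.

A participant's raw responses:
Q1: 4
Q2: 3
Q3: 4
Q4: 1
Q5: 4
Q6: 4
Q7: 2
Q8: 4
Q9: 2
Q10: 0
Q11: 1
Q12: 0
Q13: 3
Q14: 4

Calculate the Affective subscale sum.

Affective items: 2, 7, 9, 12, 13, 14.
Of these, items 2, 9, and 14 are reverse-coded; on a 0–4 scale, reversed = 4 − raw.
  item 2: 4 − 3 = 1
  item 7: 2
  item 9: 4 − 2 = 2
  item 12: 0
  item 13: 3
  item 14: 4 − 4 = 0
Sum = 1 + 2 + 2 + 0 + 3 + 0 = 8

8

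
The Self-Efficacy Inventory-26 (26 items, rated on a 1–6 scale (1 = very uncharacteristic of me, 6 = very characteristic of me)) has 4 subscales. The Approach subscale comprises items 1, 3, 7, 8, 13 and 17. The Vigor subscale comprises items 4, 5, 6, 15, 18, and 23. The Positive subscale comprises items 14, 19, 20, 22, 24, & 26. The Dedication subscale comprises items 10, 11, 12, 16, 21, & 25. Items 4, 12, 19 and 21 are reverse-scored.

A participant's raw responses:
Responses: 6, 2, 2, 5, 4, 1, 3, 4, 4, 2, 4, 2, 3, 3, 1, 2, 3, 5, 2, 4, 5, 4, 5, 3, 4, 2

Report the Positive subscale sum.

Positive items: 14, 19, 20, 22, 24, 26.
Of these, item 19 is reverse-scored; reversed = (1+6) − raw = 7 − raw.
  item 14: 3
  item 19: 7 − 2 = 5
  item 20: 4
  item 22: 4
  item 24: 3
  item 26: 2
Sum = 3 + 5 + 4 + 4 + 3 + 2 = 21

21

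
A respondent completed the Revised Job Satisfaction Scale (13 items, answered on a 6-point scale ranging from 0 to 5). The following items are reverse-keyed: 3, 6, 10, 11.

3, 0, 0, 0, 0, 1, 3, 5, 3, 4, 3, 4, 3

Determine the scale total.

33

Reversing items 3, 6, 10, & 11 with 5 − raw:
Total = 3 + 0 + (5−0) + 0 + 0 + (5−1) + 3 + 5 + 3 + (5−4) + (5−3) + 4 + 3
      = 3 + 0 + 5 + 0 + 0 + 4 + 3 + 5 + 3 + 1 + 2 + 4 + 3 = 33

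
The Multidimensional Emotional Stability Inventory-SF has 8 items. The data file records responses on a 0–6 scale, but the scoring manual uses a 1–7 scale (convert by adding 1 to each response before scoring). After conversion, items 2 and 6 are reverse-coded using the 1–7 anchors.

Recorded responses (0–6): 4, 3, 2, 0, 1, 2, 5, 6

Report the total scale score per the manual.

Convert to 1–7: 5, 4, 3, 1, 2, 3, 6, 7
Reverse-coded (reversed = (1+7) − raw = 8 − raw):
  item 2: 8 − 4 = 4
  item 6: 8 − 3 = 5
Scored: 5, 4, 3, 1, 2, 5, 6, 7
Total = 33

33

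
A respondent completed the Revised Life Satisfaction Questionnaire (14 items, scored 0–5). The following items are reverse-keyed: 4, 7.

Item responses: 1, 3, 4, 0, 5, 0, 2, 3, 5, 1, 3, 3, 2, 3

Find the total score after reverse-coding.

Reverse-keyed items use 5 − raw:
  item 4: 5 − 0 = 5
  item 7: 5 − 2 = 3
After reverse-coding: 1, 3, 4, 5, 5, 0, 3, 3, 5, 1, 3, 3, 2, 3
Total = 1 + 3 + 4 + 5 + 5 + 0 + 3 + 3 + 5 + 1 + 3 + 3 + 2 + 3 = 41

41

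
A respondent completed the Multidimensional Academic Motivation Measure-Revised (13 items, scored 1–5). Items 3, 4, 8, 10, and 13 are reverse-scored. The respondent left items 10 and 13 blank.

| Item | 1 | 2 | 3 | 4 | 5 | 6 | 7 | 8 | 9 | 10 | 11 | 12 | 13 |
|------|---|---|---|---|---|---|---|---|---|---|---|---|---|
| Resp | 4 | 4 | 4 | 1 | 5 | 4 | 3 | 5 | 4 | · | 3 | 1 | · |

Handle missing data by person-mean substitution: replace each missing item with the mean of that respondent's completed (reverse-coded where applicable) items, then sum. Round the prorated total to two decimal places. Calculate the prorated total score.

42.55

Reverse-coded (on a 1–5 scale, reversed = 6 − raw):
  item 3: 6 − 4 = 2
  item 4: 6 − 1 = 5
  item 8: 6 − 5 = 1
Completed scored items (11 of 13): 4, 4, 2, 5, 5, 4, 3, 1, 4, 3, 1; sum = 36.
Person mean = 36 / 11 ≈ 3.2727
Prorated total = (36 / 11) × 13 = 42.55 (to 2 dp)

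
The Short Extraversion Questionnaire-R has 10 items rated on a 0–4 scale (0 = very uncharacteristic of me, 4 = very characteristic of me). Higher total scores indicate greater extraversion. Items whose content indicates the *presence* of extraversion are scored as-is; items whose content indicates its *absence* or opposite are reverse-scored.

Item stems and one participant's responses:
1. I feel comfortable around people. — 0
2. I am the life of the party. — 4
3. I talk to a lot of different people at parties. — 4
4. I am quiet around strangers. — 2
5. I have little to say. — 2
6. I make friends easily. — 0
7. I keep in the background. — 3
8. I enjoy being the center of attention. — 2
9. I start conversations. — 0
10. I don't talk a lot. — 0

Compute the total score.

Items 4, 5, 7, 10 describe the absence/opposite of extraversion → reverse-score.
on a 0–4 scale, reversed = 4 − raw.
  item 1: 0
  item 2: 4
  item 3: 4
  item 4: 4 − 2 = 2
  item 5: 4 − 2 = 2
  item 6: 0
  item 7: 4 − 3 = 1
  item 8: 2
  item 9: 0
  item 10: 4 − 0 = 4
Total = 0 + 4 + 4 + 2 + 2 + 0 + 1 + 2 + 0 + 4 = 19

19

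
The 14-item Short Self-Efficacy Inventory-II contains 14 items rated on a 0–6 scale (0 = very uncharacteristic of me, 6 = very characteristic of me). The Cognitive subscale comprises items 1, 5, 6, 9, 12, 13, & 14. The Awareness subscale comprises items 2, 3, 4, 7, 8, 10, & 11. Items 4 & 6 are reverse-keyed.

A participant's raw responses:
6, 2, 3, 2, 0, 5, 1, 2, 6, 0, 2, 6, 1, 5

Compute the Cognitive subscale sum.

Cognitive items: 1, 5, 6, 9, 12, 13, 14.
Of these, item 6 is reverse-keyed; reverse-coded value = 6 − response.
  item 1: 6
  item 5: 0
  item 6: 6 − 5 = 1
  item 9: 6
  item 12: 6
  item 13: 1
  item 14: 5
Sum = 6 + 0 + 1 + 6 + 6 + 1 + 5 = 25

25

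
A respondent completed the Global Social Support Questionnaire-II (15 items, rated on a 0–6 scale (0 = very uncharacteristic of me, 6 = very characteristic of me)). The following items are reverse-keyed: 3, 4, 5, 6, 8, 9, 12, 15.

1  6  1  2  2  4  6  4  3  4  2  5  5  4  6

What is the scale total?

Apply reverse scoring (reverse-coded value = 6 − response):
  item 3: 6 − 1 = 5
  item 4: 6 − 2 = 4
  item 5: 6 − 2 = 4
  item 6: 6 − 4 = 2
  item 8: 6 − 4 = 2
  item 9: 6 − 3 = 3
  item 12: 6 − 5 = 1
  item 15: 6 − 6 = 0
Scored responses: 1, 6, 5, 4, 4, 2, 6, 2, 3, 4, 2, 1, 5, 4, 0
Total = 1 + 6 + 5 + 4 + 4 + 2 + 6 + 2 + 3 + 4 + 2 + 1 + 5 + 4 + 0 = 49

49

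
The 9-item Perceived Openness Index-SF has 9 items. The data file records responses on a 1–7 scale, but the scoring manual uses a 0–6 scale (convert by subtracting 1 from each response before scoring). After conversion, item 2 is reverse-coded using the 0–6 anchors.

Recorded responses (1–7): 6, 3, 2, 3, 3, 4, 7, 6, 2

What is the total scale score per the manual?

Convert to 0–6: 5, 2, 1, 2, 2, 3, 6, 5, 1
Reverse-coded (reverse-coded value = 6 − response):
  item 2: 6 − 2 = 4
Scored: 5, 4, 1, 2, 2, 3, 6, 5, 1
Total = 29

29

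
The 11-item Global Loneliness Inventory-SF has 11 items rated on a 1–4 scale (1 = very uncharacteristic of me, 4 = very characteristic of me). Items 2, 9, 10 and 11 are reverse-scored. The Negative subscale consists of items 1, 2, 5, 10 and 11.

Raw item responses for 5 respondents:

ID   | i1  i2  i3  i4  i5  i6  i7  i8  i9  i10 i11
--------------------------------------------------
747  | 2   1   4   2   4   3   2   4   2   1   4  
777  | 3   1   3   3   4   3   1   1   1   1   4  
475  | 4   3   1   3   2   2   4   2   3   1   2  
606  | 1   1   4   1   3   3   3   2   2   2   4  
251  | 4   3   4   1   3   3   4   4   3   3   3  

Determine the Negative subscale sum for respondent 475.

15

Respondent 475 raw: 4, 3, 1, 3, 2, 2, 4, 2, 3, 1, 2.
Negative items: 1, 2, 5, 10, 11.
Reverse-coded (reverse-coded value = 5 − response):
  item 1: 4
  item 2: 5 − 3 = 2
  item 5: 2
  item 10: 5 − 1 = 4
  item 11: 5 − 2 = 3
Sum = 4 + 2 + 2 + 4 + 3 = 15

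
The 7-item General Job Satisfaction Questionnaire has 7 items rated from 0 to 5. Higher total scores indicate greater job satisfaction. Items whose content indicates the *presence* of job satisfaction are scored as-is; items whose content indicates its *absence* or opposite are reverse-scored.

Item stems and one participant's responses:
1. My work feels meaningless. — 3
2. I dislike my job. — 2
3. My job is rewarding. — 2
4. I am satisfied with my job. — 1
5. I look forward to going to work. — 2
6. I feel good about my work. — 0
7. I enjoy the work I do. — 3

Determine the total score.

Items 1, 2 describe the absence/opposite of job satisfaction → reverse-score.
reverse-coded value = 5 − response.
  item 1: 5 − 3 = 2
  item 2: 5 − 2 = 3
  item 3: 2
  item 4: 1
  item 5: 2
  item 6: 0
  item 7: 3
Total = 2 + 3 + 2 + 1 + 2 + 0 + 3 = 13

13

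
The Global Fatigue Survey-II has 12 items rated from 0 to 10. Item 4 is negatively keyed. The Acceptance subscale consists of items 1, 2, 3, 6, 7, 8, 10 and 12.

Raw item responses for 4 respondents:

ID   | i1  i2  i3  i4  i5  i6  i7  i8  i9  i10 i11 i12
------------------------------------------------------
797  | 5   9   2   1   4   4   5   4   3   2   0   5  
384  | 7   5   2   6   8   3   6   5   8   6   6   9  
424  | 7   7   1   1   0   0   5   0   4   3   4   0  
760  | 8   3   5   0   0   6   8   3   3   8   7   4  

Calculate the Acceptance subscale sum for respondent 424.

23

Respondent 424 raw: 7, 7, 1, 1, 0, 0, 5, 0, 4, 3, 4, 0.
Acceptance items: 1, 2, 3, 6, 7, 8, 10, 12.
Reverse-coded (reversed = (0+10) − raw = 10 − raw):
  item 1: 7
  item 2: 7
  item 3: 1
  item 6: 0
  item 7: 5
  item 8: 0
  item 10: 3
  item 12: 0
Sum = 7 + 7 + 1 + 0 + 5 + 0 + 3 + 0 = 23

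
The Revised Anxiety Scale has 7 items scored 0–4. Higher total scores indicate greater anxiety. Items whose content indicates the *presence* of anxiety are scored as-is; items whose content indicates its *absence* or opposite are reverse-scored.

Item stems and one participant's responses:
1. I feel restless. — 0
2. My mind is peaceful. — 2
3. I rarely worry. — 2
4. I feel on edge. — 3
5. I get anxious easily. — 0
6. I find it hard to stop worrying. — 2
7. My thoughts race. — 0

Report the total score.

9

Items 2, 3 describe the absence/opposite of anxiety → reverse-score.
reverse-coded value = 4 − response.
  item 1: 0
  item 2: 4 − 2 = 2
  item 3: 4 − 2 = 2
  item 4: 3
  item 5: 0
  item 6: 2
  item 7: 0
Total = 0 + 2 + 2 + 3 + 0 + 2 + 0 = 9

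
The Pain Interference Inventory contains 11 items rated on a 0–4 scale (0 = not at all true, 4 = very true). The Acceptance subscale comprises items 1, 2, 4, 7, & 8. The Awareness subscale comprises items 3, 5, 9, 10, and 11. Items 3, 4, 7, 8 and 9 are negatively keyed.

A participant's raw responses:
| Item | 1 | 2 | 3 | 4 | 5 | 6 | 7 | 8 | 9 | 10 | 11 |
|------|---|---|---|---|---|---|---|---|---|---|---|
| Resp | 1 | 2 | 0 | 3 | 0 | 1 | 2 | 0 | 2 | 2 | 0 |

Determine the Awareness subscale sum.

8

Awareness items: 3, 5, 9, 10, 11.
Of these, items 3 and 9 are negatively keyed; reverse-coded value = 4 − response.
  item 3: 4 − 0 = 4
  item 5: 0
  item 9: 4 − 2 = 2
  item 10: 2
  item 11: 0
Sum = 4 + 0 + 2 + 2 + 0 = 8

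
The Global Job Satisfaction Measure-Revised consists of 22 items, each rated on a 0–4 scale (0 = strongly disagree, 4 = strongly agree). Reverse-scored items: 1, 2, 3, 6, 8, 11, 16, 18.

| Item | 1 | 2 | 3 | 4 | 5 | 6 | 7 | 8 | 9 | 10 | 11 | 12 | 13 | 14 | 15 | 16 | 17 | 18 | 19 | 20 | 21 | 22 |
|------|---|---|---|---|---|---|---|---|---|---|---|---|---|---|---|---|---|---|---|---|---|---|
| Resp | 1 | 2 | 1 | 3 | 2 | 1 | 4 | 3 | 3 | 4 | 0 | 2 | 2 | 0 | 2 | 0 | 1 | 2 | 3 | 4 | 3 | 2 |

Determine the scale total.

57

Reverse-coded items (reversed = (0+4) − raw = 4 − raw):
  item 1: 4 − 1 = 3
  item 2: 4 − 2 = 2
  item 3: 4 − 1 = 3
  item 6: 4 − 1 = 3
  item 8: 4 − 3 = 1
  item 11: 4 − 0 = 4
  item 16: 4 − 0 = 4
  item 18: 4 − 2 = 2
Scored responses: 3, 2, 3, 3, 2, 3, 4, 1, 3, 4, 4, 2, 2, 0, 2, 4, 1, 2, 3, 4, 3, 2
Total = 3 + 2 + 3 + 3 + 2 + 3 + 4 + 1 + 3 + 4 + 4 + 2 + 2 + 0 + 2 + 4 + 1 + 2 + 3 + 4 + 3 + 2 = 57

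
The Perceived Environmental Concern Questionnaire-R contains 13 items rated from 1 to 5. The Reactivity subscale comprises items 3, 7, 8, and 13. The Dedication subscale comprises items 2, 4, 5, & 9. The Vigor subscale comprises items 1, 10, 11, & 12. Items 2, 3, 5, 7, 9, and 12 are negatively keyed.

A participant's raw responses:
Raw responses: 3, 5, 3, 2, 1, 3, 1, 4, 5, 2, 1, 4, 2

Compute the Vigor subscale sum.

8

Vigor items: 1, 10, 11, 12.
Of these, item 12 is negatively keyed; reversed = (1+5) − raw = 6 − raw.
  item 1: 3
  item 10: 2
  item 11: 1
  item 12: 6 − 4 = 2
Sum = 3 + 2 + 1 + 2 = 8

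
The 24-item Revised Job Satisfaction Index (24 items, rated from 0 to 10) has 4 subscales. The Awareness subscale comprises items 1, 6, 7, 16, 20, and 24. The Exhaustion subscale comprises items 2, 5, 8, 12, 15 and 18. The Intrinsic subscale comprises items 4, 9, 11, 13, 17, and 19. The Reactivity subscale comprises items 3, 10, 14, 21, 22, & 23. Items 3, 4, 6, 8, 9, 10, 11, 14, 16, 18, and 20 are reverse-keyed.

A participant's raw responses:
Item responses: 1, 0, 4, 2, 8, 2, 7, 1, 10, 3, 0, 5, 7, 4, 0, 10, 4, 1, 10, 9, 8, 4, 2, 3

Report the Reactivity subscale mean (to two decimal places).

Reactivity items: 3, 10, 14, 21, 22, 23.
Of these, items 3, 10, & 14 are reverse-keyed; on a 0–10 scale, reversed = 10 − raw.
  item 3: 10 − 4 = 6
  item 10: 10 − 3 = 7
  item 14: 10 − 4 = 6
  item 21: 8
  item 22: 4
  item 23: 2
Sum = 6 + 7 + 6 + 8 + 4 + 2 = 33
Mean = 33 / 6 = 5.50

5.50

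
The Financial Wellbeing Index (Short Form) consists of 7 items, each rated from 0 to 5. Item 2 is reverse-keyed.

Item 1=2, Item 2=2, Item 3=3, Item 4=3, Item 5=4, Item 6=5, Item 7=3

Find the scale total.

23

Reverse-keyed items use 5 − raw:
  item 2: 5 − 2 = 3
After reverse-coding: 2, 3, 3, 3, 4, 5, 3
Total = 2 + 3 + 3 + 3 + 4 + 5 + 3 = 23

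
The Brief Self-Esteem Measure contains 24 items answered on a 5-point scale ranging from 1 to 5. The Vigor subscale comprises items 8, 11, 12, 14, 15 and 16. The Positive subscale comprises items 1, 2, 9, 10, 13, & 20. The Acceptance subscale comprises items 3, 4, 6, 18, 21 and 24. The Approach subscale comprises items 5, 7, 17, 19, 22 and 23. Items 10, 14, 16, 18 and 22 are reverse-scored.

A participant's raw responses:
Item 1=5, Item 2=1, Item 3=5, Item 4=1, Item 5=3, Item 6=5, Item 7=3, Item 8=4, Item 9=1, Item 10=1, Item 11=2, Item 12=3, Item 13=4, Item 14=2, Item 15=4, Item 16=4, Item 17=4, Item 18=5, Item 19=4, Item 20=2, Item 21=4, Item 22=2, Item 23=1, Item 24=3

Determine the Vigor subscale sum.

Vigor items: 8, 11, 12, 14, 15, 16.
Of these, items 14 & 16 are reverse-scored; reversed = (1+5) − raw = 6 − raw.
  item 8: 4
  item 11: 2
  item 12: 3
  item 14: 6 − 2 = 4
  item 15: 4
  item 16: 6 − 4 = 2
Sum = 4 + 2 + 3 + 4 + 4 + 2 = 19

19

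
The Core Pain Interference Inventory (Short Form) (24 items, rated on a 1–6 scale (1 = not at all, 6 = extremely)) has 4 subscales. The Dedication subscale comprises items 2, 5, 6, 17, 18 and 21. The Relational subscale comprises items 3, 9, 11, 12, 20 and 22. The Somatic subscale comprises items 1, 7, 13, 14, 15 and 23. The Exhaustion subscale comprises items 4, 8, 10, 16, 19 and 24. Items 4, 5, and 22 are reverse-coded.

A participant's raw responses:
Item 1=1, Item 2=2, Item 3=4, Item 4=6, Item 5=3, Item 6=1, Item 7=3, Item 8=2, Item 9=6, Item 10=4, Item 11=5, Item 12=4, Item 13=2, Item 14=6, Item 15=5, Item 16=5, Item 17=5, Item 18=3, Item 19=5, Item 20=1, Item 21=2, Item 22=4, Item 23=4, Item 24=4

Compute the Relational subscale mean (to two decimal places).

Relational items: 3, 9, 11, 12, 20, 22.
Of these, item 22 is reverse-coded; on a 1–6 scale, reversed = 7 − raw.
  item 3: 4
  item 9: 6
  item 11: 5
  item 12: 4
  item 20: 1
  item 22: 7 − 4 = 3
Sum = 4 + 6 + 5 + 4 + 1 + 3 = 23
Mean = 23 / 6 = 3.83

3.83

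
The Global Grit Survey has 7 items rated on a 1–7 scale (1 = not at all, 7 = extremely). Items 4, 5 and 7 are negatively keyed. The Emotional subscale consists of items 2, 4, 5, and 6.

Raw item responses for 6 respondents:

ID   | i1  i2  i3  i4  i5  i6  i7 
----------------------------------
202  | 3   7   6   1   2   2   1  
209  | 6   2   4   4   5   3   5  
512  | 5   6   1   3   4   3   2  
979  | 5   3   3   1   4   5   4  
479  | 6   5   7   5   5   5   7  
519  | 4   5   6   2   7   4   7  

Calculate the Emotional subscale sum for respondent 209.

12

Respondent 209 raw: 6, 2, 4, 4, 5, 3, 5.
Emotional items: 2, 4, 5, 6.
Reverse-coded (on a 1–7 scale, reversed = 8 − raw):
  item 2: 2
  item 4: 8 − 4 = 4
  item 5: 8 − 5 = 3
  item 6: 3
Sum = 2 + 4 + 3 + 3 = 12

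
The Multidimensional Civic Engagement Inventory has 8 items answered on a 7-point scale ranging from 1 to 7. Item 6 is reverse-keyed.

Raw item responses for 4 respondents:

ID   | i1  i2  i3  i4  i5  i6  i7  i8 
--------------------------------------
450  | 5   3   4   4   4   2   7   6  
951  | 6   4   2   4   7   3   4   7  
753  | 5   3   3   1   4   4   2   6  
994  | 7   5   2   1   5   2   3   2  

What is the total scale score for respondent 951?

39

Respondent 951 raw: 6, 4, 2, 4, 7, 3, 4, 7.
Reverse-coded (reversed = (1+7) − raw = 8 − raw):
  item 1: 6
  item 2: 4
  item 3: 2
  item 4: 4
  item 5: 7
  item 6: 8 − 3 = 5
  item 7: 4
  item 8: 7
Sum = 6 + 4 + 2 + 4 + 7 + 5 + 4 + 7 = 39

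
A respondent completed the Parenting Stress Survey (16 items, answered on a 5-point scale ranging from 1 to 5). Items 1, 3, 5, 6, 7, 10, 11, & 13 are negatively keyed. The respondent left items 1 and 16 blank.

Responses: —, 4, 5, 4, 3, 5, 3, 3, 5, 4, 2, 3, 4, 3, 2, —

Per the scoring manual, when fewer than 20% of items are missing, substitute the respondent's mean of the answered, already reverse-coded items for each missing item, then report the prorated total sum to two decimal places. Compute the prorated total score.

Reverse-coded (reversed = (1+5) − raw = 6 − raw):
  item 3: 6 − 5 = 1
  item 5: 6 − 3 = 3
  item 6: 6 − 5 = 1
  item 7: 6 − 3 = 3
  item 10: 6 − 4 = 2
  item 11: 6 − 2 = 4
  item 13: 6 − 4 = 2
Completed scored items (14 of 16): 4, 1, 4, 3, 1, 3, 3, 5, 2, 4, 3, 2, 3, 2; sum = 40.
Person mean = 40 / 14 ≈ 2.8571
Prorated total = (40 / 14) × 16 = 45.71 (to 2 dp)

45.71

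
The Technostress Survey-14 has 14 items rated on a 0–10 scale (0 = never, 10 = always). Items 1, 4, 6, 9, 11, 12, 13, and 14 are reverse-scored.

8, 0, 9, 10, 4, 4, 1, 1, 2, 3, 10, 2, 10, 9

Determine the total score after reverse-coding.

43

Raw sum = 73. Reverse-scored items: 1, 4, 6, 9, 11, 12, 13, 14; their raw sum = 55.
Each reversal replaces raw with 10 − raw, changing the total by 10 − 2·raw per item.
Total = 73 + 8·10 − 2·55 = 73 + 80 − 110 = 43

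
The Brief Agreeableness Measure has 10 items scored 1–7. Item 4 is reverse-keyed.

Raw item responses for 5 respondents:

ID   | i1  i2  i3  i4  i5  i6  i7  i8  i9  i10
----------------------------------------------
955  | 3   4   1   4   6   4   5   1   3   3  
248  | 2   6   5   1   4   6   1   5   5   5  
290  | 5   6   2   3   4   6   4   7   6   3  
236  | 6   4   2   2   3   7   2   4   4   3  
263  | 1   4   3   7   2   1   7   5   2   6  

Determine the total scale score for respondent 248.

46

Respondent 248 raw: 2, 6, 5, 1, 4, 6, 1, 5, 5, 5.
Reverse-coded (reverse-coded value = 8 − response):
  item 1: 2
  item 2: 6
  item 3: 5
  item 4: 8 − 1 = 7
  item 5: 4
  item 6: 6
  item 7: 1
  item 8: 5
  item 9: 5
  item 10: 5
Sum = 2 + 6 + 5 + 7 + 4 + 6 + 1 + 5 + 5 + 5 = 46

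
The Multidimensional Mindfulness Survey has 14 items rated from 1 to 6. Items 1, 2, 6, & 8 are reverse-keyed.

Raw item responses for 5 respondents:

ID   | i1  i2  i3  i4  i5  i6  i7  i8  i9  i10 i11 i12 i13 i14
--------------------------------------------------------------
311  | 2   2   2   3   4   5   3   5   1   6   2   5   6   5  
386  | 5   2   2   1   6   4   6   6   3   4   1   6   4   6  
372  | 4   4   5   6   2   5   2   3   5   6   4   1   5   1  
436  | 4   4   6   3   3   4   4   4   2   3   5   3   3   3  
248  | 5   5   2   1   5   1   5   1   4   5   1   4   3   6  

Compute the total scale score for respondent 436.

47

Respondent 436 raw: 4, 4, 6, 3, 3, 4, 4, 4, 2, 3, 5, 3, 3, 3.
Reverse-coded (reversed = (1+6) − raw = 7 − raw):
  item 1: 7 − 4 = 3
  item 2: 7 − 4 = 3
  item 3: 6
  item 4: 3
  item 5: 3
  item 6: 7 − 4 = 3
  item 7: 4
  item 8: 7 − 4 = 3
  item 9: 2
  item 10: 3
  item 11: 5
  item 12: 3
  item 13: 3
  item 14: 3
Sum = 3 + 3 + 6 + 3 + 3 + 3 + 4 + 3 + 2 + 3 + 5 + 3 + 3 + 3 = 47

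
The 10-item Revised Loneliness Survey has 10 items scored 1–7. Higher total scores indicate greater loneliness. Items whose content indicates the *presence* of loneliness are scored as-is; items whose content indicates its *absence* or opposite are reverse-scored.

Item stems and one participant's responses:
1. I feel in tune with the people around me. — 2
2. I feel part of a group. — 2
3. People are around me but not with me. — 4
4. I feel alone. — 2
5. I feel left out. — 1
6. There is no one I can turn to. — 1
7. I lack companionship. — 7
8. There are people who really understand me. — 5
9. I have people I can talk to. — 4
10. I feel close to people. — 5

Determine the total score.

Items 1, 2, 8, 9, 10 describe the absence/opposite of loneliness → reverse-score.
reverse-coded value = 8 − response.
  item 1: 8 − 2 = 6
  item 2: 8 − 2 = 6
  item 3: 4
  item 4: 2
  item 5: 1
  item 6: 1
  item 7: 7
  item 8: 8 − 5 = 3
  item 9: 8 − 4 = 4
  item 10: 8 − 5 = 3
Total = 6 + 6 + 4 + 2 + 1 + 1 + 7 + 3 + 4 + 3 = 37

37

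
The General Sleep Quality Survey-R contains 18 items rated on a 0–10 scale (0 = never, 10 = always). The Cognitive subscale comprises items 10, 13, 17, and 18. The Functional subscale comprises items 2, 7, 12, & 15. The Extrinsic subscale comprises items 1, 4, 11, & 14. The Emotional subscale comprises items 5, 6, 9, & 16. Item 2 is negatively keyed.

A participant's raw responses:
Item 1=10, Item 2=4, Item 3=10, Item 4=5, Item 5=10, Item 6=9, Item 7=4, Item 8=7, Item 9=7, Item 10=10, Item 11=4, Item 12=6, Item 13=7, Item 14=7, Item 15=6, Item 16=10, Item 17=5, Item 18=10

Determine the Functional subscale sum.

Functional items: 2, 7, 12, 15.
Of these, item 2 is negatively keyed; on a 0–10 scale, reversed = 10 − raw.
  item 2: 10 − 4 = 6
  item 7: 4
  item 12: 6
  item 15: 6
Sum = 6 + 4 + 6 + 6 = 22

22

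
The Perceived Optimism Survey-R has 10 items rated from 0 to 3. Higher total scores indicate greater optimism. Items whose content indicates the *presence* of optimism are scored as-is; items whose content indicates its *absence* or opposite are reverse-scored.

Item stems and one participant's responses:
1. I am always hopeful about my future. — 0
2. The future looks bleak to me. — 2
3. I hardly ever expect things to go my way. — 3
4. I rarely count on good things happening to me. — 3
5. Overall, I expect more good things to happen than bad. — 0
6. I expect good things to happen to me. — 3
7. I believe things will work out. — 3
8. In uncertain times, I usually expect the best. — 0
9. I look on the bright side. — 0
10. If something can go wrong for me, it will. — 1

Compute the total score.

Items 2, 3, 4, 10 describe the absence/opposite of optimism → reverse-score.
reversed = (0+3) − raw = 3 − raw.
  item 1: 0
  item 2: 3 − 2 = 1
  item 3: 3 − 3 = 0
  item 4: 3 − 3 = 0
  item 5: 0
  item 6: 3
  item 7: 3
  item 8: 0
  item 9: 0
  item 10: 3 − 1 = 2
Total = 0 + 1 + 0 + 0 + 0 + 3 + 3 + 0 + 0 + 2 = 9

9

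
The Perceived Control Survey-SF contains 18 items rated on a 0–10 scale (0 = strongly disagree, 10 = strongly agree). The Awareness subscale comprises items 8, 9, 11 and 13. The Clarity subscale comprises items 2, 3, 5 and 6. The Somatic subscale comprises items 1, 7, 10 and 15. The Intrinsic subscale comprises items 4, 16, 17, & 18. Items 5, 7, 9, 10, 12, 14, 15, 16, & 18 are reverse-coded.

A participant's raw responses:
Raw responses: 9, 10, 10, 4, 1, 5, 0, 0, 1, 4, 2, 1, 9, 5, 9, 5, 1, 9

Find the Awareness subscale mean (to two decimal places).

Awareness items: 8, 9, 11, 13.
Of these, item 9 is reverse-coded; reverse-coded value = 10 − response.
  item 8: 0
  item 9: 10 − 1 = 9
  item 11: 2
  item 13: 9
Sum = 0 + 9 + 2 + 9 = 20
Mean = 20 / 4 = 5.00

5.00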